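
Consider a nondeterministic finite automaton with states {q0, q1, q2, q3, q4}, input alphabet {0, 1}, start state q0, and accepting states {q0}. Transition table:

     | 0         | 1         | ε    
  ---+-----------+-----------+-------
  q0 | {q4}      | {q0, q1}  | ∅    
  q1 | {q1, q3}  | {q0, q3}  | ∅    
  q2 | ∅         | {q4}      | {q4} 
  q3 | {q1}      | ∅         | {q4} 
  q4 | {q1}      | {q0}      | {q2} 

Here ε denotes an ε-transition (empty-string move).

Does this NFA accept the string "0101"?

Yes

Start in {q0}.
Read '0': q0→{q4}; union {q4}; ε-closure = {q2, q4}.
Read '1': q2→{q4}, q4→{q0}; union {q0, q4}; ε-closure = {q0, q2, q4}.
Read '0': q0→{q4}, q2→∅, q4→{q1}; union {q1, q4}; ε-closure = {q1, q2, q4}.
Read '1': q1→{q0, q3}, q2→{q4}, q4→{q0}; union {q0, q3, q4}; ε-closure = {q0, q2, q3, q4}.
The final set {q0, q2, q3, q4} contains the accepting state q0.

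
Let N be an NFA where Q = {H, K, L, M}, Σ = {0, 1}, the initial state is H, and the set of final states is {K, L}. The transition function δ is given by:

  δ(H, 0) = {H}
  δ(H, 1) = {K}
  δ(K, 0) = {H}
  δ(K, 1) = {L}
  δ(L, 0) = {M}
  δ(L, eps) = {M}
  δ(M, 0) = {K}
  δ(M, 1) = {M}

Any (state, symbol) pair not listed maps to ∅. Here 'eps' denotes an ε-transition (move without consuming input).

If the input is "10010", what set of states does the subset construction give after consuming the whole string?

{H}

Start in {H}.
Read '1': {H} → {K}.
Read '0': {K} → {H}.
Read '0': {H} → {H}.
Read '1': {H} → {K}.
Read '0': {K} → {H}.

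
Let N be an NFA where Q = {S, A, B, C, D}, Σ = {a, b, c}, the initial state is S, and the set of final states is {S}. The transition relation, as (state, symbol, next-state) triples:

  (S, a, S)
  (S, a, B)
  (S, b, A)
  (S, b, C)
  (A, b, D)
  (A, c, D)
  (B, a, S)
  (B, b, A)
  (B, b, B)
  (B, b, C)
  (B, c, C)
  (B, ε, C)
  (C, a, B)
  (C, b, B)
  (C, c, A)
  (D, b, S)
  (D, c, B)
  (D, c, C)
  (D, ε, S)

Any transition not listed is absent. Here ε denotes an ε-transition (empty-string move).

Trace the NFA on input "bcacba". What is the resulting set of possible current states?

{S, B, C}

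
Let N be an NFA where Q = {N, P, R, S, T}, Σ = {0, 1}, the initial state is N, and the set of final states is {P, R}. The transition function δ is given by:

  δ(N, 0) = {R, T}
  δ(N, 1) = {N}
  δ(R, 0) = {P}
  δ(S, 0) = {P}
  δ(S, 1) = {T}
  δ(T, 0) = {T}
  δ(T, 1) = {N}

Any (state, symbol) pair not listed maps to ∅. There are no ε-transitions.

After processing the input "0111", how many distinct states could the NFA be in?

1

Start in {N}.
Read '0': {N} → {R, T}.
Read '1': {R, T} → {N}.
Read '1': {N} → {N}.
Read '1': {N} → {N}.
That set has 1 state.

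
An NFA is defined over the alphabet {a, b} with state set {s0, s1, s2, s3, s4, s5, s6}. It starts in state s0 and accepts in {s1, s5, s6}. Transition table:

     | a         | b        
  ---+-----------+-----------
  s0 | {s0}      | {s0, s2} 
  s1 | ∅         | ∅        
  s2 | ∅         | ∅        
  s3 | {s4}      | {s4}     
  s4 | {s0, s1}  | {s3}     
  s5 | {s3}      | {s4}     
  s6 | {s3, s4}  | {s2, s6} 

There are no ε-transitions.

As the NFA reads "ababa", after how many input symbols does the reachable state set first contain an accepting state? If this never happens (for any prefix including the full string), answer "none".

none

Start in {s0}.
Read 'a': s0→{s0}; now {s0}.
Read 'b': s0→{s0, s2}; now {s0, s2}.
Read 'a': s0→{s0}, s2→∅; now {s0}.
Read 'b': s0→{s0, s2}; now {s0, s2}.
Read 'a': s0→{s0}, s2→∅; now {s0}.
No reachable set along the way intersects F.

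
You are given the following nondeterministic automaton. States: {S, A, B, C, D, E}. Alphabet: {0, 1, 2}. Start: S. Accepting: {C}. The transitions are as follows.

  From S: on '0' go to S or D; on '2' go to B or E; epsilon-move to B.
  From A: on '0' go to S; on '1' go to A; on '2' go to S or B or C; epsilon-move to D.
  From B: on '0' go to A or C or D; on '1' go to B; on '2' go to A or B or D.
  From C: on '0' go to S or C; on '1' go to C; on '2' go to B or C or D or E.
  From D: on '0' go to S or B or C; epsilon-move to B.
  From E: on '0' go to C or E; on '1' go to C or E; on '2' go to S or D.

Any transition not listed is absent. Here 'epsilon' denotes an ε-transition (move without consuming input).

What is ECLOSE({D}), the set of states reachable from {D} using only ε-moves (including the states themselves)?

Begin with {D}.
ε-move D → B; add B.

{B, D}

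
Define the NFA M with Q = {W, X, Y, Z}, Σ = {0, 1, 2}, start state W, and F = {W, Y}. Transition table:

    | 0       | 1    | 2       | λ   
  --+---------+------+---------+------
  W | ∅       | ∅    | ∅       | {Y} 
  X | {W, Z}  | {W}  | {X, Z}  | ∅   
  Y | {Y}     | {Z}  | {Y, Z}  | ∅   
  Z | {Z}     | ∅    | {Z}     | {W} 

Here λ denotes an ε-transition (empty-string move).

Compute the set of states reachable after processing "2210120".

{W, Y, Z}

Start: ε-closure({W}) = {W, Y}.
Read '2': {W, Y} → {W, Y, Z}.
Read '2': {W, Y, Z} → {W, Y, Z}.
Read '1': {W, Y, Z} → {W, Y, Z}.
Read '0': {W, Y, Z} → {W, Y, Z}.
Read '1': {W, Y, Z} → {W, Y, Z}.
Read '2': {W, Y, Z} → {W, Y, Z}.
Read '0': {W, Y, Z} → {W, Y, Z}.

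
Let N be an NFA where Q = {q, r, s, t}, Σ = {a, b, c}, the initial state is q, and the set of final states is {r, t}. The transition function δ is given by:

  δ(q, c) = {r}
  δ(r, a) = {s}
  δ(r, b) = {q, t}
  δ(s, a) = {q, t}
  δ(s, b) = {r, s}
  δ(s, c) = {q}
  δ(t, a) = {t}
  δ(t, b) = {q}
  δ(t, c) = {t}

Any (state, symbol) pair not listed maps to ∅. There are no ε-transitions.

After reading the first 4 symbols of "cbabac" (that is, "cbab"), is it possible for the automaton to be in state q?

Yes

Start in {q}.
Read 'c': q→{r}; now {r}.
Read 'b': r→{q, t}; now {q, t}.
Read 'a': q→∅, t→{t}; now {t}.
Read 'b': t→{q}; now {q}.
State q is in {q}.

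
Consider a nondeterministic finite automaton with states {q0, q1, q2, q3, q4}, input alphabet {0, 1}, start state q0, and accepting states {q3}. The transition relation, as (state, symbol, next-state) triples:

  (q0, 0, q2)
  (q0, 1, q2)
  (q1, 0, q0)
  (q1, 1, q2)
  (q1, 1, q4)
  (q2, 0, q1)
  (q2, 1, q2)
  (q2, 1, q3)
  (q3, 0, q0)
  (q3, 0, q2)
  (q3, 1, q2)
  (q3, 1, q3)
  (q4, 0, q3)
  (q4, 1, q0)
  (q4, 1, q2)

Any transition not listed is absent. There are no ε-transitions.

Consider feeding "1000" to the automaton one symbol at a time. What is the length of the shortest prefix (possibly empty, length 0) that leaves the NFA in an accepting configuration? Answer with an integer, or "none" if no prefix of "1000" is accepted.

none

Start in {q0}.
Read '1': {q0} → {q2}.
Read '0': {q2} → {q1}.
Read '0': {q1} → {q0}.
Read '0': {q0} → {q2}.
No reachable set along the way intersects F.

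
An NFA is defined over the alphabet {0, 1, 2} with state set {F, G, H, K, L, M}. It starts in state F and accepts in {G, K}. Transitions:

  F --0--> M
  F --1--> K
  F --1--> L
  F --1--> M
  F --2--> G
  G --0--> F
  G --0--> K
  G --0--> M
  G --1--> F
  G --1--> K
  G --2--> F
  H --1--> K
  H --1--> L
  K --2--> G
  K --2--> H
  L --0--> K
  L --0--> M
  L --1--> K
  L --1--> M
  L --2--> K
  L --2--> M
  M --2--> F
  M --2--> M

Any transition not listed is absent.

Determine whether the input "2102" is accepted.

No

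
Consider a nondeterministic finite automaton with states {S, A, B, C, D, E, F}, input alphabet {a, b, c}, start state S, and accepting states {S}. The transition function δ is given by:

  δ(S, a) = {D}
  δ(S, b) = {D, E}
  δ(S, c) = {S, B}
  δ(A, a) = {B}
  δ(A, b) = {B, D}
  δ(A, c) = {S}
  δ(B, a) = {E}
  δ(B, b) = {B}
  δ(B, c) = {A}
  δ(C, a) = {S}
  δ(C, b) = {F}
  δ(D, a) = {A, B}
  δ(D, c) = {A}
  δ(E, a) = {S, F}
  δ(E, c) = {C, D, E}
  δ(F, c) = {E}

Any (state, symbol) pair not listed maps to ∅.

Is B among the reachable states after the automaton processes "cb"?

Start in {S}.
Read 'c': {S} → {S, B}.
Read 'b': {S, B} → {B, D, E}.
State B is in {B, D, E}.

Yes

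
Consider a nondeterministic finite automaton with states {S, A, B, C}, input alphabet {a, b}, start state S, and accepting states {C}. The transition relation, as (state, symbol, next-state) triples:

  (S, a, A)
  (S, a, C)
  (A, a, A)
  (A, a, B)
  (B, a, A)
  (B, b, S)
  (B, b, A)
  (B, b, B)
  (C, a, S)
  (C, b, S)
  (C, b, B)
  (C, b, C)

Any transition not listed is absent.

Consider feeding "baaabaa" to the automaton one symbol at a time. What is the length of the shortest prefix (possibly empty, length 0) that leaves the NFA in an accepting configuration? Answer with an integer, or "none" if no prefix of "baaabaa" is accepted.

Start in {S}.
Read 'b': {S} → ∅.
The set is empty and remains empty for the remaining 6 symbols.
No reachable set along the way intersects F.

none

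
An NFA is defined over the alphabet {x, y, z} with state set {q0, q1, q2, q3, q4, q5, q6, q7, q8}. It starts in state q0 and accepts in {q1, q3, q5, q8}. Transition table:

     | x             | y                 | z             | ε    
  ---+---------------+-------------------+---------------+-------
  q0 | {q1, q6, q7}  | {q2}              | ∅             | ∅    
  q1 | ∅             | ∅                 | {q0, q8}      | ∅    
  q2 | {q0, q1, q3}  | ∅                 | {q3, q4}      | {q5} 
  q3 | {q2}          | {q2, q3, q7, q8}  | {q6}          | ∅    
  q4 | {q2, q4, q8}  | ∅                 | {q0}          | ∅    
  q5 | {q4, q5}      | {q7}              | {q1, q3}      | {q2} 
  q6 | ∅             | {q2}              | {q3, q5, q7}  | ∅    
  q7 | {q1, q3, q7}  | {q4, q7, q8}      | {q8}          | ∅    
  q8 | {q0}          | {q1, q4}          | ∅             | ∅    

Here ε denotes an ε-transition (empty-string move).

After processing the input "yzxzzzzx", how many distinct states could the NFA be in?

Start in {q0}.
Read 'y': q0→{q2}; union {q2}; ε-closure = {q2, q5}.
Read 'z': q2→{q3, q4}, q5→{q1, q3}; now {q1, q3, q4}.
Read 'x': q1→∅, q3→{q2}, q4→{q2, q4, q8}; union {q2, q4, q8}; ε-closure = {q2, q4, q5, q8}.
Read 'z': q2→{q3, q4}, q4→{q0}, q5→{q1, q3}, q8→∅; now {q0, q1, q3, q4}.
Read 'z': q0→∅, q1→{q0, q8}, q3→{q6}, q4→{q0}; now {q0, q6, q8}.
Read 'z': q0→∅, q6→{q3, q5, q7}, q8→∅; union {q3, q5, q7}; ε-closure = {q2, q3, q5, q7}.
Read 'z': q2→{q3, q4}, q3→{q6}, q5→{q1, q3}, q7→{q8}; now {q1, q3, q4, q6, q8}.
Read 'x': q1→∅, q3→{q2}, q4→{q2, q4, q8}, q6→∅, q8→{q0}; union {q0, q2, q4, q8}; ε-closure = {q0, q2, q4, q5, q8}.
That set has 5 states.

5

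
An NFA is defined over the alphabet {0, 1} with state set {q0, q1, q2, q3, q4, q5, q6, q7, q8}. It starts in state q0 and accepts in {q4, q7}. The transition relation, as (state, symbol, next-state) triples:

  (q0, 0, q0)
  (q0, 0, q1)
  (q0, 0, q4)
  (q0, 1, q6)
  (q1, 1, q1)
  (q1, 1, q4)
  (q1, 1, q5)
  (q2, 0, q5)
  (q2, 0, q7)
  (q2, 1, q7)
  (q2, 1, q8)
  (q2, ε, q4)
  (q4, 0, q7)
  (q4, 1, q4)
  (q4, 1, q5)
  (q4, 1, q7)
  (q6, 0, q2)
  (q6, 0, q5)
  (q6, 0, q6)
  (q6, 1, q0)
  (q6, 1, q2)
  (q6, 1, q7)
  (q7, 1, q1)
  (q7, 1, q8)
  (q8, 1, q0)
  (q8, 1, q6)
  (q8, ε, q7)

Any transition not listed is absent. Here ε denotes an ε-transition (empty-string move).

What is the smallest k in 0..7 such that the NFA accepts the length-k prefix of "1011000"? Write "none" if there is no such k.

2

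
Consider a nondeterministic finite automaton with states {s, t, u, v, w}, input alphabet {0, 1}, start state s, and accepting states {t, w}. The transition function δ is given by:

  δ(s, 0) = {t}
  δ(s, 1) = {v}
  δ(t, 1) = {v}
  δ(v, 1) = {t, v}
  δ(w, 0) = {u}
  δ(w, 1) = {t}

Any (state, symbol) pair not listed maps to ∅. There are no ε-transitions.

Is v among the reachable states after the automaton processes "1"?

Start in {s}.
Read '1': {s} → {v}.
State v is in {v}.

Yes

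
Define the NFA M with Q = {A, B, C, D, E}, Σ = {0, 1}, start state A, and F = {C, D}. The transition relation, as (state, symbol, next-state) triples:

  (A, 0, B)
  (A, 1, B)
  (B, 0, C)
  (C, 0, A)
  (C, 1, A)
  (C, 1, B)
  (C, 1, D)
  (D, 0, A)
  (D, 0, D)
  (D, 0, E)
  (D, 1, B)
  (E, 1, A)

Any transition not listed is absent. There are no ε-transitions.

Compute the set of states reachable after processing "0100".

Start in {A}.
Read '0': {A} → {B}.
Read '1': {B} → ∅.
The set is empty and remains empty for the remaining 2 symbols.

∅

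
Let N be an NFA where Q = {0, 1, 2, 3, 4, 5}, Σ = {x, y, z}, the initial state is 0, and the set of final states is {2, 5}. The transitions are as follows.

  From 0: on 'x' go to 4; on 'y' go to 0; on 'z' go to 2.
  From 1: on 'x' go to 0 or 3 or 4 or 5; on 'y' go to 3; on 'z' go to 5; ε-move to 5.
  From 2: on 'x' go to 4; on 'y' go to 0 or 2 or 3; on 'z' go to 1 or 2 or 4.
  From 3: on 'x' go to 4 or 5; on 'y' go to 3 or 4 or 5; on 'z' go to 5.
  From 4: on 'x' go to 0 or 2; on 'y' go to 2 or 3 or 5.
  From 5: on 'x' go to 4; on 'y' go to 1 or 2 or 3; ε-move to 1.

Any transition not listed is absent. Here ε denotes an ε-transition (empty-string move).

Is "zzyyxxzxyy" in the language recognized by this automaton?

Yes

Start in {0}.
Read 'z': 0→{2}; now {2}.
Read 'z': 2→{1, 2, 4}; union {1, 2, 4}; ε-closure = {1, 2, 4, 5}.
Read 'y': 1→{3}, 2→{0, 2, 3}, 4→{2, 3, 5}, 5→{1, 2, 3}; now {0, 1, 2, 3, 5}.
Read 'y': 0→{0}, 1→{3}, 2→{0, 2, 3}, 3→{3, 4, 5}, 5→{1, 2, 3}; now {0, 1, 2, 3, 4, 5}.
Read 'x': 0→{4}, 1→{0, 3, 4, 5}, 2→{4}, 3→{4, 5}, 4→{0, 2}, 5→{4}; union {0, 2, 3, 4, 5}; ε-closure = {0, 1, 2, 3, 4, 5}.
Read 'x': 0→{4}, 1→{0, 3, 4, 5}, 2→{4}, 3→{4, 5}, 4→{0, 2}, 5→{4}; union {0, 2, 3, 4, 5}; ε-closure = {0, 1, 2, 3, 4, 5}.
Read 'z': 0→{2}, 1→{5}, 2→{1, 2, 4}, 3→{5}, 4→∅, 5→∅; now {1, 2, 4, 5}.
Read 'x': 1→{0, 3, 4, 5}, 2→{4}, 4→{0, 2}, 5→{4}; union {0, 2, 3, 4, 5}; ε-closure = {0, 1, 2, 3, 4, 5}.
Read 'y': 0→{0}, 1→{3}, 2→{0, 2, 3}, 3→{3, 4, 5}, 4→{2, 3, 5}, 5→{1, 2, 3}; now {0, 1, 2, 3, 4, 5}.
Read 'y': 0→{0}, 1→{3}, 2→{0, 2, 3}, 3→{3, 4, 5}, 4→{2, 3, 5}, 5→{1, 2, 3}; now {0, 1, 2, 3, 4, 5}.
The final set {0, 1, 2, 3, 4, 5} contains the accepting states 2, 5.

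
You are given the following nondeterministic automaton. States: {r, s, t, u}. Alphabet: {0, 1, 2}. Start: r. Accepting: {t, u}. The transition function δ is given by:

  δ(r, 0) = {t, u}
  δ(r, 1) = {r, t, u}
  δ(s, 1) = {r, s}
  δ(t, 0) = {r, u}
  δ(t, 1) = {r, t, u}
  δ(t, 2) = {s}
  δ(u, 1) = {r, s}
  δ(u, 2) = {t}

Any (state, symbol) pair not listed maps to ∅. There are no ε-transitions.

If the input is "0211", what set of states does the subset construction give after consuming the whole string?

Start in {r}.
Read '0': r→{t, u}; now {t, u}.
Read '2': t→{s}, u→{t}; now {s, t}.
Read '1': s→{r, s}, t→{r, t, u}; now {r, s, t, u}.
Read '1': r→{r, t, u}, s→{r, s}, t→{r, t, u}, u→{r, s}; now {r, s, t, u}.

{r, s, t, u}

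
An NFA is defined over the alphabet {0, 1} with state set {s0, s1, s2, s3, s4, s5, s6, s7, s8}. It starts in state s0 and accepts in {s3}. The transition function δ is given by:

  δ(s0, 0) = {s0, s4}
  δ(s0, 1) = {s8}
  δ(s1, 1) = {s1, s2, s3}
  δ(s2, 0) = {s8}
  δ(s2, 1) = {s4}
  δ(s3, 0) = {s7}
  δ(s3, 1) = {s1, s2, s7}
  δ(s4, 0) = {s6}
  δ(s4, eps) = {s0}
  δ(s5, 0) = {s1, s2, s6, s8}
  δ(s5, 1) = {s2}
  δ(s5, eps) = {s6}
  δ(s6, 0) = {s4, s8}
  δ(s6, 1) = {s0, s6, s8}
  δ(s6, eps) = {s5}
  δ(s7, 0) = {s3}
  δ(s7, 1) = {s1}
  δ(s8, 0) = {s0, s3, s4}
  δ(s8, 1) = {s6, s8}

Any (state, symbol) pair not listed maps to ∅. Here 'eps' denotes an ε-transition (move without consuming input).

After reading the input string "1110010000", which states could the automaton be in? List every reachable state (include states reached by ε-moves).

Start in {s0}.
Read '1': {s0} → {s8}.
Read '1': {s8} → {s5, s6, s8}.
Read '1': {s5, s6, s8} → {s0, s2, s5, s6, s8}.
Read '0': {s0, s2, s5, s6, s8} → {s0, s1, s2, s3, s4, s5, s6, s8}.
Read '0': {s0, s1, s2, s3, s4, s5, s6, s8} → {s0, s1, s2, s3, s4, s5, s6, s7, s8}.
Read '1': {s0, s1, s2, s3, s4, s5, s6, s7, s8} → {s0, s1, s2, s3, s4, s5, s6, s7, s8}.
Read '0': {s0, s1, s2, s3, s4, s5, s6, s7, s8} → {s0, s1, s2, s3, s4, s5, s6, s7, s8}.
Read '0': {s0, s1, s2, s3, s4, s5, s6, s7, s8} → {s0, s1, s2, s3, s4, s5, s6, s7, s8}.
Read '0': {s0, s1, s2, s3, s4, s5, s6, s7, s8} → {s0, s1, s2, s3, s4, s5, s6, s7, s8}.
Read '0': {s0, s1, s2, s3, s4, s5, s6, s7, s8} → {s0, s1, s2, s3, s4, s5, s6, s7, s8}.

{s0, s1, s2, s3, s4, s5, s6, s7, s8}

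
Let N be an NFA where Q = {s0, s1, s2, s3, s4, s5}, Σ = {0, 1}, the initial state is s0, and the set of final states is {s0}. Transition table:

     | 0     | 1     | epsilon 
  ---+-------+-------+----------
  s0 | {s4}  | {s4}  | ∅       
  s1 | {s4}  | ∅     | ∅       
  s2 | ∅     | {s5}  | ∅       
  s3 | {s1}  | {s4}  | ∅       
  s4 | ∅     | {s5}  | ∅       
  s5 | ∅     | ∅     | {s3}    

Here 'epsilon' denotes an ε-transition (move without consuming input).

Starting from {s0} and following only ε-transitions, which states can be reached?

{s0}

Begin with {s0}.
No ε-moves leave this set, so the closure equals the set itself.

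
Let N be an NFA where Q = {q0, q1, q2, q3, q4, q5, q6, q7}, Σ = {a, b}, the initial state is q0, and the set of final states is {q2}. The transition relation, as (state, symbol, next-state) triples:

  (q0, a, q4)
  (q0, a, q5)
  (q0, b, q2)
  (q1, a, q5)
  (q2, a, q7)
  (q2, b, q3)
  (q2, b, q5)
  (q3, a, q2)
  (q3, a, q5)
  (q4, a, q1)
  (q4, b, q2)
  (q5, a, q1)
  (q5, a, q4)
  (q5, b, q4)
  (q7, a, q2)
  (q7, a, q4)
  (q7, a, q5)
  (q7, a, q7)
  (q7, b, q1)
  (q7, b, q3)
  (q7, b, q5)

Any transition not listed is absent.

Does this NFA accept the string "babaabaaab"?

Start in {q0}.
Read 'b': q0→{q2}; now {q2}.
Read 'a': q2→{q7}; now {q7}.
Read 'b': q7→{q1, q3, q5}; now {q1, q3, q5}.
Read 'a': q1→{q5}, q3→{q2, q5}, q5→{q1, q4}; now {q1, q2, q4, q5}.
Read 'a': q1→{q5}, q2→{q7}, q4→{q1}, q5→{q1, q4}; now {q1, q4, q5, q7}.
Read 'b': q1→∅, q4→{q2}, q5→{q4}, q7→{q1, q3, q5}; now {q1, q2, q3, q4, q5}.
Read 'a': q1→{q5}, q2→{q7}, q3→{q2, q5}, q4→{q1}, q5→{q1, q4}; now {q1, q2, q4, q5, q7}.
Read 'a': q1→{q5}, q2→{q7}, q4→{q1}, q5→{q1, q4}, q7→{q2, q4, q5, q7}; now {q1, q2, q4, q5, q7}.
Read 'a': q1→{q5}, q2→{q7}, q4→{q1}, q5→{q1, q4}, q7→{q2, q4, q5, q7}; now {q1, q2, q4, q5, q7}.
Read 'b': q1→∅, q2→{q3, q5}, q4→{q2}, q5→{q4}, q7→{q1, q3, q5}; now {q1, q2, q3, q4, q5}.
The final set {q1, q2, q3, q4, q5} contains the accepting state q2.

Yes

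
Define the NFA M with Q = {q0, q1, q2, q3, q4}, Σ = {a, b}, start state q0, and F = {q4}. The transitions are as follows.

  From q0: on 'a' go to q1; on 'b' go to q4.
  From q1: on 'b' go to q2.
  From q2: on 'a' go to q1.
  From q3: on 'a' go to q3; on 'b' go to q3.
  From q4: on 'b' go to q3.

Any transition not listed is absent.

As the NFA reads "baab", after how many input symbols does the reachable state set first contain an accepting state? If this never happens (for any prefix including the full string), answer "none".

Start in {q0}.
Read 'b': q0→{q4}; now {q4}.
None of the earlier sets intersect F, but {q4} does.

1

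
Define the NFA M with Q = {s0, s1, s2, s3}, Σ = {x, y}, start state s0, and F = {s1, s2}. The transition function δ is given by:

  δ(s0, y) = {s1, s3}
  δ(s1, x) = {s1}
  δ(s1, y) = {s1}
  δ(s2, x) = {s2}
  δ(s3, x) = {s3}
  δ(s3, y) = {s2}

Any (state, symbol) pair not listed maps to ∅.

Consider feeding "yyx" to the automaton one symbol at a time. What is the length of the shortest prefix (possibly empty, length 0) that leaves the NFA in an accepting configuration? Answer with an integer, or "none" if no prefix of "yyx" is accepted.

1

Start in {s0}.
Read 'y': {s0} → {s1, s3}.
None of the earlier sets intersect F, but {s1, s3} does.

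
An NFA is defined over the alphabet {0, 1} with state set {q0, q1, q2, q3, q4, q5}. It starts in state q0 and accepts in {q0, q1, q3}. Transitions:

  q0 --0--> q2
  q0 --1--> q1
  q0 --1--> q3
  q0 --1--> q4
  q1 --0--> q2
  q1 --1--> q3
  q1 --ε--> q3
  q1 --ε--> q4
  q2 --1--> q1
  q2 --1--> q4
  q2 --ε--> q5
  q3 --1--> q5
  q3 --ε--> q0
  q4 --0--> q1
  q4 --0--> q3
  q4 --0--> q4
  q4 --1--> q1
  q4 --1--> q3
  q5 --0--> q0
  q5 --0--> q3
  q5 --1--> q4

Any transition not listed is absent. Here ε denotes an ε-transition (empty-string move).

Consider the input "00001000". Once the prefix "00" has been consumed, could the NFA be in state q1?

No

Start in {q0}.
Read '0': {q0} → {q2, q5}.
Read '0': {q2, q5} → {q0, q3}.
State q1 is not in {q0, q3}.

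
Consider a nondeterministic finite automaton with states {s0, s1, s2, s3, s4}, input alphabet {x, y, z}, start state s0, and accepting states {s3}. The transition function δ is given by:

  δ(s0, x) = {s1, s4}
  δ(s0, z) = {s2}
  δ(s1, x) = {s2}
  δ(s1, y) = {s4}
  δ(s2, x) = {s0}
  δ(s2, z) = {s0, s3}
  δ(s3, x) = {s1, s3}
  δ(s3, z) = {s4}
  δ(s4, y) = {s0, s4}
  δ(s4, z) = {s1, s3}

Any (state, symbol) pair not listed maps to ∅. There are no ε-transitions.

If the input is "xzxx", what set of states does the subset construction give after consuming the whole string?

{s0, s1, s2, s3}

Start in {s0}.
Read 'x': {s0} → {s1, s4}.
Read 'z': {s1, s4} → {s1, s3}.
Read 'x': {s1, s3} → {s1, s2, s3}.
Read 'x': {s1, s2, s3} → {s0, s1, s2, s3}.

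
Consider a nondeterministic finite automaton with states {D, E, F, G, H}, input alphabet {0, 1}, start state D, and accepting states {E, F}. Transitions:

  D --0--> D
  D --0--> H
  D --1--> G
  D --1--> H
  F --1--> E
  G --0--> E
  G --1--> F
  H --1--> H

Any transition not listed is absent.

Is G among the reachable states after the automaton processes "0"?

No

Start in {D}.
Read '0': D→{D, H}; now {D, H}.
State G is not in {D, H}.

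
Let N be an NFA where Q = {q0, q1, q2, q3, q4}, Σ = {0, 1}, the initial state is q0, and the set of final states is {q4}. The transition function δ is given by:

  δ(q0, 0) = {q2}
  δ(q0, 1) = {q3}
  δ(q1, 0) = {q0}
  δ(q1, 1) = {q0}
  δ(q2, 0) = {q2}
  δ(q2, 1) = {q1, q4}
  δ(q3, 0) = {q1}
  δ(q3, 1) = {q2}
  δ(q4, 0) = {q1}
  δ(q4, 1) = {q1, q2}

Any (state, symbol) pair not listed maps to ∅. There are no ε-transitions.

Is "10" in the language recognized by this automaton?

No

Start in {q0}.
Read '1': {q0} → {q3}.
Read '0': {q3} → {q1}.
The final set {q1} contains no accepting state.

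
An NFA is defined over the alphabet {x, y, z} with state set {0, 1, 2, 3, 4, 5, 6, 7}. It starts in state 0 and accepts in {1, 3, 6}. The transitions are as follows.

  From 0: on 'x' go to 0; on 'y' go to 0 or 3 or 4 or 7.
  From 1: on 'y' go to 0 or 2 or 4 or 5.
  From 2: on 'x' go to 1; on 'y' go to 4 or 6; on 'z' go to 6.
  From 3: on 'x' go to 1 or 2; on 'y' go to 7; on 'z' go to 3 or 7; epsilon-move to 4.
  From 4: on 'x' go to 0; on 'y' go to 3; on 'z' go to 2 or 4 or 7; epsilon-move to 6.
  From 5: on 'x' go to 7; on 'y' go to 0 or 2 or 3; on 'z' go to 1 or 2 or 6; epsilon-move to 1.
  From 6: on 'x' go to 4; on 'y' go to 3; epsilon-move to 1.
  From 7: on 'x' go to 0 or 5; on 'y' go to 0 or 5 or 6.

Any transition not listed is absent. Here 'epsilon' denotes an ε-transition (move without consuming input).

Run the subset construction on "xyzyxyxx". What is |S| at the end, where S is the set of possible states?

Start in {0}.
Read 'x': 0→{0}; now {0}.
Read 'y': 0→{0, 3, 4, 7}; union {0, 3, 4, 7}; ε-closure = {0, 1, 3, 4, 6, 7}.
Read 'z': 0→∅, 1→∅, 3→{3, 7}, 4→{2, 4, 7}, 6→∅, 7→∅; union {2, 3, 4, 7}; ε-closure = {1, 2, 3, 4, 6, 7}.
Read 'y': 1→{0, 2, 4, 5}, 2→{4, 6}, 3→{7}, 4→{3}, 6→{3}, 7→{0, 5, 6}; union {0, 2, 3, 4, 5, 6, 7}; ε-closure = {0, 1, 2, 3, 4, 5, 6, 7}.
Read 'x': 0→{0}, 1→∅, 2→{1}, 3→{1, 2}, 4→{0}, 5→{7}, 6→{4}, 7→{0, 5}; union {0, 1, 2, 4, 5, 7}; ε-closure = {0, 1, 2, 4, 5, 6, 7}.
Read 'y': 0→{0, 3, 4, 7}, 1→{0, 2, 4, 5}, 2→{4, 6}, 4→{3}, 5→{0, 2, 3}, 6→{3}, 7→{0, 5, 6}; union {0, 2, 3, 4, 5, 6, 7}; ε-closure = {0, 1, 2, 3, 4, 5, 6, 7}.
Read 'x': 0→{0}, 1→∅, 2→{1}, 3→{1, 2}, 4→{0}, 5→{7}, 6→{4}, 7→{0, 5}; union {0, 1, 2, 4, 5, 7}; ε-closure = {0, 1, 2, 4, 5, 6, 7}.
Read 'x': 0→{0}, 1→∅, 2→{1}, 4→{0}, 5→{7}, 6→{4}, 7→{0, 5}; union {0, 1, 4, 5, 7}; ε-closure = {0, 1, 4, 5, 6, 7}.
That set has 6 states.

6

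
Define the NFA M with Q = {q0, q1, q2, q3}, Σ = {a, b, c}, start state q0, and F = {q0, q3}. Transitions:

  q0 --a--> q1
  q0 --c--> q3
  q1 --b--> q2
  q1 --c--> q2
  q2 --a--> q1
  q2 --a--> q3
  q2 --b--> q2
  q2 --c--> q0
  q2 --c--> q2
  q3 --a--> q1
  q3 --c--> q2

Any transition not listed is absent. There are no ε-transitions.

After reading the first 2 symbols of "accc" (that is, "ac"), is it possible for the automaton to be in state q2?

Yes

Start in {q0}.
Read 'a': {q0} → {q1}.
Read 'c': {q1} → {q2}.
State q2 is in {q2}.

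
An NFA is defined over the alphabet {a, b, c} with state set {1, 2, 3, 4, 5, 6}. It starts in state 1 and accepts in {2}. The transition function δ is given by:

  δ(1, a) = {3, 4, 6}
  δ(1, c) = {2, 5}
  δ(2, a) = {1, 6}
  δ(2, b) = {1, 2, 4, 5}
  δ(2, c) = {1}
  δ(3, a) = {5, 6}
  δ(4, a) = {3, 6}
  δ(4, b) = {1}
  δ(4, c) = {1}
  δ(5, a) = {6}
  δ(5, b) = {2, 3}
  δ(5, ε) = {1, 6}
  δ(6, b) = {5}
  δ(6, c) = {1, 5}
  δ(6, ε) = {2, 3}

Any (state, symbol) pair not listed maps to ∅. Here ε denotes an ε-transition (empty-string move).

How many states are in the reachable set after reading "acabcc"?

Start in {1}.
Read 'a': {1} → {2, 3, 4, 6}.
Read 'c': {2, 3, 4, 6} → {1, 2, 3, 5, 6}.
Read 'a': {1, 2, 3, 5, 6} → {1, 2, 3, 4, 5, 6}.
Read 'b': {1, 2, 3, 4, 5, 6} → {1, 2, 3, 4, 5, 6}.
Read 'c': {1, 2, 3, 4, 5, 6} → {1, 2, 3, 5, 6}.
Read 'c': {1, 2, 3, 5, 6} → {1, 2, 3, 5, 6}.
That set has 5 states.

5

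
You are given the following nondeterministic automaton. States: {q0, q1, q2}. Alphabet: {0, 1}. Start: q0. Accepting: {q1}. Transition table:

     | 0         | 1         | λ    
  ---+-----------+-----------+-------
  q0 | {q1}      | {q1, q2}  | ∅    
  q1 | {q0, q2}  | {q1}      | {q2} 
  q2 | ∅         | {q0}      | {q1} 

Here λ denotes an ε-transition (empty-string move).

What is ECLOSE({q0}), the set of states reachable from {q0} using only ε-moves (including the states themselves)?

{q0}

Begin with {q0}.
No ε-moves leave this set, so the closure equals the set itself.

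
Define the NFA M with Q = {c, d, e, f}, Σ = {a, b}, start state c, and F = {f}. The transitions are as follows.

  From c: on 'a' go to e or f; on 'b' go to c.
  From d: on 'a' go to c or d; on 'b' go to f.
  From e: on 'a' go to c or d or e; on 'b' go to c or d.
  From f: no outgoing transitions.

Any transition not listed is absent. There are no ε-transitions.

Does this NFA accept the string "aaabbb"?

Start in {c}.
Read 'a': c→{e, f}; now {e, f}.
Read 'a': e→{c, d, e}, f→∅; now {c, d, e}.
Read 'a': c→{e, f}, d→{c, d}, e→{c, d, e}; now {c, d, e, f}.
Read 'b': c→{c}, d→{f}, e→{c, d}, f→∅; now {c, d, f}.
Read 'b': c→{c}, d→{f}, f→∅; now {c, f}.
Read 'b': c→{c}, f→∅; now {c}.
The final set {c} contains no accepting state.

No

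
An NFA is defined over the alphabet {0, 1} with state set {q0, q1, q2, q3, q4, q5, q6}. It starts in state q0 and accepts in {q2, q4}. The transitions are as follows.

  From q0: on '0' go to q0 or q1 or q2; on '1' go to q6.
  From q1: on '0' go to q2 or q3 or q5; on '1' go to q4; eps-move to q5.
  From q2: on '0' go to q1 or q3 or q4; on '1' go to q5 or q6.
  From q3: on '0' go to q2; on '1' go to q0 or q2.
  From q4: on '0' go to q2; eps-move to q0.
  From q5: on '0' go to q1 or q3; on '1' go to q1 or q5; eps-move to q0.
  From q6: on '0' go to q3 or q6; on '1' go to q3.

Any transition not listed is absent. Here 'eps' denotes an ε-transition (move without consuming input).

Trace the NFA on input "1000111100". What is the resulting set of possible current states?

Start in {q0}.
Read '1': q0→{q6}; now {q6}.
Read '0': q6→{q3, q6}; now {q3, q6}.
Read '0': q3→{q2}, q6→{q3, q6}; now {q2, q3, q6}.
Read '0': q2→{q1, q3, q4}, q3→{q2}, q6→{q3, q6}; union {q1, q2, q3, q4, q6}; ε-closure = {q0, q1, q2, q3, q4, q5, q6}.
Read '1': q0→{q6}, q1→{q4}, q2→{q5, q6}, q3→{q0, q2}, q4→∅, q5→{q1, q5}, q6→{q3}; now {q0, q1, q2, q3, q4, q5, q6}.
Read '1': q0→{q6}, q1→{q4}, q2→{q5, q6}, q3→{q0, q2}, q4→∅, q5→{q1, q5}, q6→{q3}; now {q0, q1, q2, q3, q4, q5, q6}.
Read '1': q0→{q6}, q1→{q4}, q2→{q5, q6}, q3→{q0, q2}, q4→∅, q5→{q1, q5}, q6→{q3}; now {q0, q1, q2, q3, q4, q5, q6}.
Read '1': q0→{q6}, q1→{q4}, q2→{q5, q6}, q3→{q0, q2}, q4→∅, q5→{q1, q5}, q6→{q3}; now {q0, q1, q2, q3, q4, q5, q6}.
Read '0': q0→{q0, q1, q2}, q1→{q2, q3, q5}, q2→{q1, q3, q4}, q3→{q2}, q4→{q2}, q5→{q1, q3}, q6→{q3, q6}; now {q0, q1, q2, q3, q4, q5, q6}.
Read '0': q0→{q0, q1, q2}, q1→{q2, q3, q5}, q2→{q1, q3, q4}, q3→{q2}, q4→{q2}, q5→{q1, q3}, q6→{q3, q6}; now {q0, q1, q2, q3, q4, q5, q6}.

{q0, q1, q2, q3, q4, q5, q6}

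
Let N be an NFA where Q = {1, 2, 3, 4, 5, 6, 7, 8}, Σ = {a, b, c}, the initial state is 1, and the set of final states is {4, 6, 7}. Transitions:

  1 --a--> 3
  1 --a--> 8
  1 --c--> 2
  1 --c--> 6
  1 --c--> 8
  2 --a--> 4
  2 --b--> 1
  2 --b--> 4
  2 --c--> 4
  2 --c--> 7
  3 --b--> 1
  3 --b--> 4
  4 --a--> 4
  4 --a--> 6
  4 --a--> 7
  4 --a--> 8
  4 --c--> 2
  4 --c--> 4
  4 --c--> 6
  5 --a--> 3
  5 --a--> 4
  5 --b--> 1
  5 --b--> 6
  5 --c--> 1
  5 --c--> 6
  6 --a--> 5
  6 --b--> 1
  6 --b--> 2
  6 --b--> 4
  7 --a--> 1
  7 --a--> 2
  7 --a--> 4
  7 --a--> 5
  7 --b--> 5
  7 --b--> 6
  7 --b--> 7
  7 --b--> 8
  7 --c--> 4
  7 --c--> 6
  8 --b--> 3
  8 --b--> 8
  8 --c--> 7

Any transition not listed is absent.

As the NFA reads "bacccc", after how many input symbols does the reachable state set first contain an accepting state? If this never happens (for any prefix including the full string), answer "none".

Start in {1}.
Read 'b': 1→∅; now ∅.
The set is empty and remains empty for the remaining 5 symbols.
No reachable set along the way intersects F.

none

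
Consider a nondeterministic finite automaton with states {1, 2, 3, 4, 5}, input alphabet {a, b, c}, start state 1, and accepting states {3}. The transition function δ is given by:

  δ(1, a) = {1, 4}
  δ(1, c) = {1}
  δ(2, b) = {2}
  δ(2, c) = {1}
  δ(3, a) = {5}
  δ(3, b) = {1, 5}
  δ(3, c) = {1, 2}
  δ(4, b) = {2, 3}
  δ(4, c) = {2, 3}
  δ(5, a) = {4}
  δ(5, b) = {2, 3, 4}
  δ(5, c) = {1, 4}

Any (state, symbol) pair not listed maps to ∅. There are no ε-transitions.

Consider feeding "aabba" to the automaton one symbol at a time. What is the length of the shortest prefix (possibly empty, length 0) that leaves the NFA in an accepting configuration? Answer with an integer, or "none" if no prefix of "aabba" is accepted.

3

Start in {1}.
Read 'a': 1→{1, 4}; now {1, 4}.
Read 'a': 1→{1, 4}, 4→∅; now {1, 4}.
Read 'b': 1→∅, 4→{2, 3}; now {2, 3}.
None of the earlier sets intersect F, but {2, 3} does.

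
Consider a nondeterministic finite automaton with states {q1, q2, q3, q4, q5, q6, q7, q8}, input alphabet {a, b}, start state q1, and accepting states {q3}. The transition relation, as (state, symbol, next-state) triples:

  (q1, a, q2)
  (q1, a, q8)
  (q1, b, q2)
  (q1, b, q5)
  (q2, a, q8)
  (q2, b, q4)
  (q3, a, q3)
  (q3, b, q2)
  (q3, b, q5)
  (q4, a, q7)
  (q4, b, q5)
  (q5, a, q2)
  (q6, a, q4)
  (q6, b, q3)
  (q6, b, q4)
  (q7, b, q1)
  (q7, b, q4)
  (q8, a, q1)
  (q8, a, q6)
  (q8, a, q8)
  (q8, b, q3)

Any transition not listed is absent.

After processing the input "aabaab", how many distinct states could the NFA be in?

Start in {q1}.
Read 'a': q1→{q2, q8}; now {q2, q8}.
Read 'a': q2→{q8}, q8→{q1, q6, q8}; now {q1, q6, q8}.
Read 'b': q1→{q2, q5}, q6→{q3, q4}, q8→{q3}; now {q2, q3, q4, q5}.
Read 'a': q2→{q8}, q3→{q3}, q4→{q7}, q5→{q2}; now {q2, q3, q7, q8}.
Read 'a': q2→{q8}, q3→{q3}, q7→∅, q8→{q1, q6, q8}; now {q1, q3, q6, q8}.
Read 'b': q1→{q2, q5}, q3→{q2, q5}, q6→{q3, q4}, q8→{q3}; now {q2, q3, q4, q5}.
That set has 4 states.

4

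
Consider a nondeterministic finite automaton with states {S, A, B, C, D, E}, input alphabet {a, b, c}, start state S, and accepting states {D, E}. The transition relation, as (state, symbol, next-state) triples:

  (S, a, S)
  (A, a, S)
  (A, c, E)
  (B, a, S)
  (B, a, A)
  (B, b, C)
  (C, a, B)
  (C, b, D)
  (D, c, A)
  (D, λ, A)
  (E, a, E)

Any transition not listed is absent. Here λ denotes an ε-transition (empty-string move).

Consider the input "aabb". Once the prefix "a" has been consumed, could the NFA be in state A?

Start in {S}.
Read 'a': S→{S}; now {S}.
State A is not in {S}.

No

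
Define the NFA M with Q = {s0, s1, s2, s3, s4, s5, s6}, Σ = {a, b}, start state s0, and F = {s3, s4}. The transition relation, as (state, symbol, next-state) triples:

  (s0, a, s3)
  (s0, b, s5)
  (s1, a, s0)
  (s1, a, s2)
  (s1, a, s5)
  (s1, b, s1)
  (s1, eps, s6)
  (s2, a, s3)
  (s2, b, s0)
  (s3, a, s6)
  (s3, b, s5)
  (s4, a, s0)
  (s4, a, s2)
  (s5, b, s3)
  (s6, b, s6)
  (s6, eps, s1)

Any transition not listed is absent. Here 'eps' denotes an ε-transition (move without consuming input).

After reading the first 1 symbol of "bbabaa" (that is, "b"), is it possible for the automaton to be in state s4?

No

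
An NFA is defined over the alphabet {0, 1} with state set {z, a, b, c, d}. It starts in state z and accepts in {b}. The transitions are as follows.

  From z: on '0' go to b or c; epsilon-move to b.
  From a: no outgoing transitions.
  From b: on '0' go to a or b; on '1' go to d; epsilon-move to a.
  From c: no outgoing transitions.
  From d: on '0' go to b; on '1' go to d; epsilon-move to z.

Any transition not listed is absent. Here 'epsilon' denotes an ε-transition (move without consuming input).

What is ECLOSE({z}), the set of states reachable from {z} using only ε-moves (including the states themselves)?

{z, a, b}

Begin with {z}.
ε-move z → b; add b.
ε-move b → a; add a.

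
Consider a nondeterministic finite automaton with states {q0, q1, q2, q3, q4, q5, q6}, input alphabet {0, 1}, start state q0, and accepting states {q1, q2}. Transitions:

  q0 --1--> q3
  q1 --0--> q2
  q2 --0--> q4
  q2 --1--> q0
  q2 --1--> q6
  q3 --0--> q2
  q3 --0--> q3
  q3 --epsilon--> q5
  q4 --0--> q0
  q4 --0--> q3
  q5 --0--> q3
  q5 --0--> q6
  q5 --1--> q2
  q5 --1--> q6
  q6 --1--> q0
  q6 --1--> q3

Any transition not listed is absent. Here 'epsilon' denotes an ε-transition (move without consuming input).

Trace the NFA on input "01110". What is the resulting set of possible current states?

Start in {q0}.
Read '0': {q0} → ∅.
The set is empty and remains empty for the remaining 4 symbols.

∅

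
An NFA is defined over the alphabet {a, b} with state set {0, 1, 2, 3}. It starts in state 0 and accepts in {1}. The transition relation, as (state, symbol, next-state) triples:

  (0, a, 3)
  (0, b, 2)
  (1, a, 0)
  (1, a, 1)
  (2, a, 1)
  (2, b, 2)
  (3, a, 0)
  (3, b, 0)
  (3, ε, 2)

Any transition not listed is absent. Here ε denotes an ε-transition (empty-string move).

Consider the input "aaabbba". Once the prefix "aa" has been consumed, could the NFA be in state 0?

Yes

Start in {0}.
Read 'a': 0→{3}; union {3}; ε-closure = {2, 3}.
Read 'a': 2→{1}, 3→{0}; now {0, 1}.
State 0 is in {0, 1}.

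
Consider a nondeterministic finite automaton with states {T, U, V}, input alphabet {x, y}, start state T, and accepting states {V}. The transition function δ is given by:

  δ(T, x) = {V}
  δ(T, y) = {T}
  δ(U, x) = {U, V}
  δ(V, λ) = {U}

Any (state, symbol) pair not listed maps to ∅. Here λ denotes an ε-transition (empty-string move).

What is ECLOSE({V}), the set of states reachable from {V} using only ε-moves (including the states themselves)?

{U, V}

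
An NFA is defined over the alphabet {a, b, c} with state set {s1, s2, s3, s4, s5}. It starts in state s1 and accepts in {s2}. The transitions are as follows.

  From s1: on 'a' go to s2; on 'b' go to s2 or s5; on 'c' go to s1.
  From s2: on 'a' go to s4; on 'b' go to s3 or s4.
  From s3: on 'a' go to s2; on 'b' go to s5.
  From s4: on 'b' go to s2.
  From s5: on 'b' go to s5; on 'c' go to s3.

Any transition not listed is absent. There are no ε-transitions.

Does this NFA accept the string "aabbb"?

Yes

Start in {s1}.
Read 'a': {s1} → {s2}.
Read 'a': {s2} → {s4}.
Read 'b': {s4} → {s2}.
Read 'b': {s2} → {s3, s4}.
Read 'b': {s3, s4} → {s2, s5}.
The final set {s2, s5} contains the accepting state s2.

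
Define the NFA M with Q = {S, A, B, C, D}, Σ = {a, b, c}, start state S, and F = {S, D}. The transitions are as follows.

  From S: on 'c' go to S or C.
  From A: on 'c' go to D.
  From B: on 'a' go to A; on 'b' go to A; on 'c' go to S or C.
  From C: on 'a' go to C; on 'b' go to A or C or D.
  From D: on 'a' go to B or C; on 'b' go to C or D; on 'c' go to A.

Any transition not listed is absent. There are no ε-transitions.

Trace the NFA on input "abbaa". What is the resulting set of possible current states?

Start in {S}.
Read 'a': S→∅; now ∅.
The set is empty and remains empty for the remaining 4 symbols.

∅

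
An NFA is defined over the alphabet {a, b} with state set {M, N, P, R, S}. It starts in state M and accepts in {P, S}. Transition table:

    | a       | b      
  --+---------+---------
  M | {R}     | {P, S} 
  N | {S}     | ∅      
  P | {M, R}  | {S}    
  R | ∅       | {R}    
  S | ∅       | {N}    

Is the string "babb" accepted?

Start in {M}.
Read 'b': M→{P, S}; now {P, S}.
Read 'a': P→{M, R}, S→∅; now {M, R}.
Read 'b': M→{P, S}, R→{R}; now {P, R, S}.
Read 'b': P→{S}, R→{R}, S→{N}; now {N, R, S}.
The final set {N, R, S} contains the accepting state S.

Yes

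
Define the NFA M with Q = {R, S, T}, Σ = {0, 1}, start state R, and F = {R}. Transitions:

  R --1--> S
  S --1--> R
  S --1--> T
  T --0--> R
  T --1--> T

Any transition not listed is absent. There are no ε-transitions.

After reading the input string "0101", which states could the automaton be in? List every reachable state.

∅

Start in {R}.
Read '0': R→∅; now ∅.
The set is empty and remains empty for the remaining 3 symbols.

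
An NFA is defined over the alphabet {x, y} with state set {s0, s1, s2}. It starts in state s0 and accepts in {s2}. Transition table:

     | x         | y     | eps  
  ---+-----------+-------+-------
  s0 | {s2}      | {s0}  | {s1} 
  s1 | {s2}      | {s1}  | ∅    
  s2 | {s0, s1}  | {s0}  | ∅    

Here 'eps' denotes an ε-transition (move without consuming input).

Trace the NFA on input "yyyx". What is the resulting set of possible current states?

Start: ε-closure({s0}) = {s0, s1}.
Read 'y': {s0, s1} → {s0, s1}.
Read 'y': {s0, s1} → {s0, s1}.
Read 'y': {s0, s1} → {s0, s1}.
Read 'x': {s0, s1} → {s2}.

{s2}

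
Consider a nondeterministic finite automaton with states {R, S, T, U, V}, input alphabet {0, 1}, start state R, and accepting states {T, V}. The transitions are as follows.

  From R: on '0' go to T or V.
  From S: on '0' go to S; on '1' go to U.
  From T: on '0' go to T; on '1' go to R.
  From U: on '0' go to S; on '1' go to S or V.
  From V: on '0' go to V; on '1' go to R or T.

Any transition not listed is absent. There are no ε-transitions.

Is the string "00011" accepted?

Start in {R}.
Read '0': {R} → {T, V}.
Read '0': {T, V} → {T, V}.
Read '0': {T, V} → {T, V}.
Read '1': {T, V} → {R, T}.
Read '1': {R, T} → {R}.
The final set {R} contains no accepting state.

No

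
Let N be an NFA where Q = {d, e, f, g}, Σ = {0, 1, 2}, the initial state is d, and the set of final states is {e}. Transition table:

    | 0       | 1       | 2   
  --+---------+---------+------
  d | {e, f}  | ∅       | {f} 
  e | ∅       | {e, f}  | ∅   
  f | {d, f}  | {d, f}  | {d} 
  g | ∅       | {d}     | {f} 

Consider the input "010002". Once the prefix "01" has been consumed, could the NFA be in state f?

Start in {d}.
Read '0': {d} → {e, f}.
Read '1': {e, f} → {d, e, f}.
State f is in {d, e, f}.

Yes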